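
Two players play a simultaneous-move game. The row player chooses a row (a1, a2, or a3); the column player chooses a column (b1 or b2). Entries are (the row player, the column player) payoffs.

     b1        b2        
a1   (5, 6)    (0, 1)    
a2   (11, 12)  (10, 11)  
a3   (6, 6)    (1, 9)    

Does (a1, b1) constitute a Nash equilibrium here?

No

Holding the column player at b1: the row player gets 5 from a1 but could get 11 by switching to a2. The row player has a profitable deviation.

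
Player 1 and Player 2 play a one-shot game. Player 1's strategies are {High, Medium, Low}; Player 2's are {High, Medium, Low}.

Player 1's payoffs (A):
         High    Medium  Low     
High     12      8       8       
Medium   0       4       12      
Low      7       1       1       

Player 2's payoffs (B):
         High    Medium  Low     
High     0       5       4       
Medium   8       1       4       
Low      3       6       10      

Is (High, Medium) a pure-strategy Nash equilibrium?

Holding Player 2 at Medium: Player 1 gets 8 from High, versus 4 from Medium, 1 from Low. No profitable deviation for Player 1.
Holding Player 1 at High: Player 2 gets 5 from Medium, versus 0 from High, 4 from Low. No profitable deviation for Player 2 either.

Yes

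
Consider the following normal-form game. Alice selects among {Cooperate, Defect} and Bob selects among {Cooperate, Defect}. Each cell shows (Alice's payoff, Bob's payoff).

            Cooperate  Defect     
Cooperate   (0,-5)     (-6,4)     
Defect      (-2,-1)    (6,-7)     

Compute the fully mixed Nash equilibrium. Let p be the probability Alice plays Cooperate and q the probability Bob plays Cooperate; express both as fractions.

p = 2/5, q = 6/7

Each player's mixing probability is pinned down by making the *other* player indifferent.
Bob indifferent between Cooperate and Defect: p·(-5) + (1−p)·(-1) = p·4 + (1−p)·(-7) ⟹ (-1) + (-4)p = (-7) + 11p ⟹ p = 2/5.
Alice indifferent between Cooperate and Defect: q·0 + (1−q)·(-6) = q·(-2) + (1−q)·6 ⟹ (-6) + 6q = 6 + (-8)q ⟹ q = 6/7.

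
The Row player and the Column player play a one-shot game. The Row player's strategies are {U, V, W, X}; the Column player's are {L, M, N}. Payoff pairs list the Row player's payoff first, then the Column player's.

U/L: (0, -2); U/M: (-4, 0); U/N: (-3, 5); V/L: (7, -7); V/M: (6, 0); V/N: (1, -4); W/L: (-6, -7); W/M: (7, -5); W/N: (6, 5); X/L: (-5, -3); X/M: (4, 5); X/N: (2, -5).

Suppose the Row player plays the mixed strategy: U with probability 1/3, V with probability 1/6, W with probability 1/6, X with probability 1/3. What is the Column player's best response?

The Column player's best reply maximizes expected payoff against the mix.
L: (1/3)·(-2) + (1/6)·(-7) + (1/6)·(-7) + (1/3)·(-3) = -4
M: (1/3)·0 + (1/6)·0 + (1/6)·(-5) + (1/3)·5 = 5/6
N: (1/3)·5 + (1/6)·(-4) + (1/6)·5 + (1/3)·(-5) = 1/6
Highest expected payoff is 5/6, from M.

M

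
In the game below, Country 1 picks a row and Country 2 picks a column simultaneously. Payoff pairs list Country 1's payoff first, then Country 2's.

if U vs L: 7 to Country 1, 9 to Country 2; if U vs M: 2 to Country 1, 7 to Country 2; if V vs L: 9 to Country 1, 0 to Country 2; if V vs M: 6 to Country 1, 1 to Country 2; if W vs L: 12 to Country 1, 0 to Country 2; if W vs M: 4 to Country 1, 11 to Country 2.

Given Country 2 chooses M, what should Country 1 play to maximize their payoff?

V

With Country 2 fixed at M, Country 1's payoffs are: U → 2, V → 6, W → 4.
The maximum is 6, achieved by V.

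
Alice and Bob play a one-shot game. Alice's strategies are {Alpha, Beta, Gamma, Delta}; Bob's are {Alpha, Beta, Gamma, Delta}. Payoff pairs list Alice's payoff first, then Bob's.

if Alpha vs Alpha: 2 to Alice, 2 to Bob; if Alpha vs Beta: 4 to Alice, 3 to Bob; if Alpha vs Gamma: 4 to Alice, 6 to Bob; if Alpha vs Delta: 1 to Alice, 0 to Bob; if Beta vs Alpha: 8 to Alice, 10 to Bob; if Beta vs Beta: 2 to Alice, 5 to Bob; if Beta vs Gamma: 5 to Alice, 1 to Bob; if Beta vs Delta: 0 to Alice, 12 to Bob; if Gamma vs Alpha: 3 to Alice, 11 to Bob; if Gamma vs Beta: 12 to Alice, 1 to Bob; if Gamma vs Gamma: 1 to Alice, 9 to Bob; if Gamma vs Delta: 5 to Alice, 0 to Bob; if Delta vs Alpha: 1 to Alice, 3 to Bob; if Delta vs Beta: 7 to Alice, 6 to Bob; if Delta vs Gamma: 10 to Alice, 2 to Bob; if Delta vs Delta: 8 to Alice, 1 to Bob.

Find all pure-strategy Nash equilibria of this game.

None

Check mutual best responses: a cell is a NE iff neither player can gain by unilaterally deviating.
Alice's best responses — vs Alpha: Beta (payoff 8); vs Beta: Gamma (payoff 12); vs Gamma: Delta (payoff 10); vs Delta: Delta (payoff 8).
Bob's best responses — vs Alpha: Gamma (payoff 6); vs Beta: Delta (payoff 12); vs Gamma: Alpha (payoff 11); vs Delta: Beta (payoff 6).
No cell has both players best-responding. For instance, Alice's best reply to Alpha is Beta, but against Beta Bob prefers Delta over Alpha.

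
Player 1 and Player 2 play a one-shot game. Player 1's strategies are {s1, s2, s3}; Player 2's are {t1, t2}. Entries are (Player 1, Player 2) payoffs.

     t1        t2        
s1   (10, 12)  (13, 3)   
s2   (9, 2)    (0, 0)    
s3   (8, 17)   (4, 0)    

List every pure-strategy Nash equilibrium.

(s1, t1)

Check mutual best responses: a cell is a NE iff neither player can gain by unilaterally deviating.
Player 1's best responses — vs t1: s1 (payoff 10); vs t2: s1 (payoff 13).
Player 2's best responses — vs s1: t1 (payoff 12); vs s2: t1 (payoff 2); vs s3: t1 (payoff 17).
The only mutual best response is (s1, t1); neither player gains by switching there.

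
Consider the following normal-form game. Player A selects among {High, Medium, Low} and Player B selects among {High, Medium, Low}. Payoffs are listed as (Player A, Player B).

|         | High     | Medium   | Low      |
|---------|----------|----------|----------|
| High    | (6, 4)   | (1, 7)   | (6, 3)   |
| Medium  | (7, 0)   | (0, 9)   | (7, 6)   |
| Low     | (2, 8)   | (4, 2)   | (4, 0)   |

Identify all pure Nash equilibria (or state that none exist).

No pure-strategy Nash equilibrium

A profile is a Nash equilibrium when each player is best-responding to the other.
Player A's best responses — vs High: Medium (payoff 7); vs Medium: Low (payoff 4); vs Low: Medium (payoff 7).
Player B's best responses — vs High: Medium (payoff 7); vs Medium: Medium (payoff 9); vs Low: High (payoff 8).
No cell has both players best-responding. For instance, Player A's best reply to Medium is Low, but against Low Player B prefers High over Medium.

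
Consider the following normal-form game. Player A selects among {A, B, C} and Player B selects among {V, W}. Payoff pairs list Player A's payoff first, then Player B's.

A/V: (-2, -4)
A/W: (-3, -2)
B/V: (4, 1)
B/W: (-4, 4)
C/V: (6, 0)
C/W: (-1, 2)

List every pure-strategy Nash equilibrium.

Find each player's best response to every opponent strategy; NE are the intersections.
Player A's best responses — vs V: C (payoff 6); vs W: C (payoff -1).
Player B's best responses — vs A: W (payoff -2); vs B: W (payoff 4); vs C: W (payoff 2).
The only mutual best response is (C, W); neither player gains by switching there.

(C, W)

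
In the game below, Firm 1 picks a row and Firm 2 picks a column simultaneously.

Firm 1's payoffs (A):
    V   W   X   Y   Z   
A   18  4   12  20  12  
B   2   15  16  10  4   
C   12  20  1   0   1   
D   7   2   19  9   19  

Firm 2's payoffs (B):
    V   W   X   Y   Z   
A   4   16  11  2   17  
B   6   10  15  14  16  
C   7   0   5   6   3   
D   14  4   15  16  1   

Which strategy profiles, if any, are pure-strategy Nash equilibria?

No pure-strategy Nash equilibrium

A profile is a Nash equilibrium when each player is best-responding to the other.
Firm 1's best responses — vs V: A (payoff 18); vs W: C (payoff 20); vs X: D (payoff 19); vs Y: A (payoff 20); vs Z: D (payoff 19).
Firm 2's best responses — vs A: Z (payoff 17); vs B: Z (payoff 16); vs C: V (payoff 7); vs D: Y (payoff 16).
No cell has both players best-responding. For instance, Firm 1's best reply to W is C, but against C Firm 2 prefers V over W.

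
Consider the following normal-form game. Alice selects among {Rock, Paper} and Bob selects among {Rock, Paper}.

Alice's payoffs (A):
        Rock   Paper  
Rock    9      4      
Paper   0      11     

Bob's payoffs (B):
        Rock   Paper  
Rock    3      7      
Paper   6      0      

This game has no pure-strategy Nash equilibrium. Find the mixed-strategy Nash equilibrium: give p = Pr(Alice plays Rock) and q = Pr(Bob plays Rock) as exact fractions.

In a mixed NE each player is indifferent between their pure strategies, so the opponent's mix sets the indifference.
Bob indifferent between Rock and Paper: p·3 + (1−p)·6 = p·7 + (1−p)·0 ⟹ 6 + (-3)p = 0 + 7p ⟹ p = 3/5.
Alice indifferent between Rock and Paper: q·9 + (1−q)·4 = q·0 + (1−q)·11 ⟹ 4 + 5q = 11 + (-11)q ⟹ q = 7/16.

p = 3/5, q = 7/16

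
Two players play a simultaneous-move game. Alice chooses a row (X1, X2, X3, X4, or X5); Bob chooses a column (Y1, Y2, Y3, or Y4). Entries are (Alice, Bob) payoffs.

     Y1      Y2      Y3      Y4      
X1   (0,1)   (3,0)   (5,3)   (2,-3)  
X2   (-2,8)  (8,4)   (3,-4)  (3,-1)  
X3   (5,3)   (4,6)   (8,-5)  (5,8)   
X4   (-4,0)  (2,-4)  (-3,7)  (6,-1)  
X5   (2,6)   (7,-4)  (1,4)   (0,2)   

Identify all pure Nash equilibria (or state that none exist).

Find each player's best response to every opponent strategy; NE are the intersections.
Alice's best responses — vs Y1: X3 (payoff 5); vs Y2: X2 (payoff 8); vs Y3: X3 (payoff 8); vs Y4: X4 (payoff 6).
Bob's best responses — vs X1: Y3 (payoff 3); vs X2: Y1 (payoff 8); vs X3: Y4 (payoff 8); vs X4: Y3 (payoff 7); vs X5: Y1 (payoff 6).
No cell has both players best-responding. For instance, Alice's best reply to Y1 is X3, but against X3 Bob prefers Y4 over Y1.

No pure-strategy Nash equilibrium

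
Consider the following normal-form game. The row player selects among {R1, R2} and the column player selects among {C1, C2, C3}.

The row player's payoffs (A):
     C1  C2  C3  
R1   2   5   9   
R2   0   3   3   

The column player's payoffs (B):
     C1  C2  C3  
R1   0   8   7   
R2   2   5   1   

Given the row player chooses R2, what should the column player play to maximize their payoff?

C2

With the row player fixed at R2, the column player's payoffs are: C1 → 2, C2 → 5, C3 → 1.
The maximum is 5, achieved by C2.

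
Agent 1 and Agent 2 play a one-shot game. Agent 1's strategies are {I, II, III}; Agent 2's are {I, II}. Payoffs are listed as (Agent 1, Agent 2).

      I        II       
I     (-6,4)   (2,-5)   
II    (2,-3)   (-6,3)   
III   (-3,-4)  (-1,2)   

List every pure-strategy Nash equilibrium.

A profile is a Nash equilibrium when each player is best-responding to the other.
Agent 1's best responses — vs I: II (payoff 2); vs II: I (payoff 2).
Agent 2's best responses — vs I: I (payoff 4); vs II: II (payoff 3); vs III: II (payoff 2).
No cell has both players best-responding. For instance, Agent 1's best reply to I is II, but against II Agent 2 prefers II over I.

There is no pure-strategy Nash equilibrium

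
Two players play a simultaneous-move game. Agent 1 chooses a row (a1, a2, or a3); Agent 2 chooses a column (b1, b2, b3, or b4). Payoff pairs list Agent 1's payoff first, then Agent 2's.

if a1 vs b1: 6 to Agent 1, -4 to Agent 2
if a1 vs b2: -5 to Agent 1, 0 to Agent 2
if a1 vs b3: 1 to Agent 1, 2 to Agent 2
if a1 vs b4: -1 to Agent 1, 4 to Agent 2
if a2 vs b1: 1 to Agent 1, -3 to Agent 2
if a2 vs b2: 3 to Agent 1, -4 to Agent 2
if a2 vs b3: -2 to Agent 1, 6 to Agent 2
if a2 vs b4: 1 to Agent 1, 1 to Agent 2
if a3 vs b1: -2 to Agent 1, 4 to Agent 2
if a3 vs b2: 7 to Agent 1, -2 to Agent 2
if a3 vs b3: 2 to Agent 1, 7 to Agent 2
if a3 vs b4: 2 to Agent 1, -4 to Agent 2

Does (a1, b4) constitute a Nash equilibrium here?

Holding Agent 2 at b4: Agent 1 gets -1 from a1 but could get 2 by switching to a3. Agent 1 has a profitable deviation.

No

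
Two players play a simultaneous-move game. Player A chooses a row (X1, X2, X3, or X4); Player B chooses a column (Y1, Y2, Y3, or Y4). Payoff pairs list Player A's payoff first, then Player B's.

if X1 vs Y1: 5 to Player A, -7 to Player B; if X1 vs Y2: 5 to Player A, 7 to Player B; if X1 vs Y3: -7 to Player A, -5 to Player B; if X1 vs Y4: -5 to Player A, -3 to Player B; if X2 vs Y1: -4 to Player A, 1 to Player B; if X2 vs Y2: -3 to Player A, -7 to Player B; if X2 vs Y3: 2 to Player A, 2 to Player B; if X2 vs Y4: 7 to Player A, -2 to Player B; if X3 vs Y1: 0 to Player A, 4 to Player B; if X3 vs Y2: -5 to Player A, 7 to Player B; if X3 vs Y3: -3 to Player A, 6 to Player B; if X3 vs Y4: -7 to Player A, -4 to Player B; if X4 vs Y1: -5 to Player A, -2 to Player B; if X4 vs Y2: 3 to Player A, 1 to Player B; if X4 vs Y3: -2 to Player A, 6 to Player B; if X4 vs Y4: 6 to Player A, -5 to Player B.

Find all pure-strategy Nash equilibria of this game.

(X1, Y2) and (X2, Y3)

Find each player's best response to every opponent strategy; NE are the intersections.
Player A's best responses — vs Y1: X1 (payoff 5); vs Y2: X1 (payoff 5); vs Y3: X2 (payoff 2); vs Y4: X2 (payoff 7).
Player B's best responses — vs X1: Y2 (payoff 7); vs X2: Y3 (payoff 2); vs X3: Y2 (payoff 7); vs X4: Y3 (payoff 6).
Mutual best responses occur at (X1, Y2) and (X2, Y3); at each, neither player gains by switching.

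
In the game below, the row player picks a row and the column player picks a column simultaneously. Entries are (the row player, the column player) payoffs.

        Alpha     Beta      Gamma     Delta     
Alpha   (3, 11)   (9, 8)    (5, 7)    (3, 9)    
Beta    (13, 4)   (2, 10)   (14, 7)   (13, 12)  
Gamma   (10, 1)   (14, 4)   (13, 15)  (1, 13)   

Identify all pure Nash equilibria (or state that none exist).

Check mutual best responses: a cell is a NE iff neither player can gain by unilaterally deviating.
The row player's best responses — vs Alpha: Beta (payoff 13); vs Beta: Gamma (payoff 14); vs Gamma: Beta (payoff 14); vs Delta: Beta (payoff 13).
The column player's best responses — vs Alpha: Alpha (payoff 11); vs Beta: Delta (payoff 12); vs Gamma: Gamma (payoff 15).
The only mutual best response is (Beta, Delta); neither player gains by switching there.

(Beta, Delta)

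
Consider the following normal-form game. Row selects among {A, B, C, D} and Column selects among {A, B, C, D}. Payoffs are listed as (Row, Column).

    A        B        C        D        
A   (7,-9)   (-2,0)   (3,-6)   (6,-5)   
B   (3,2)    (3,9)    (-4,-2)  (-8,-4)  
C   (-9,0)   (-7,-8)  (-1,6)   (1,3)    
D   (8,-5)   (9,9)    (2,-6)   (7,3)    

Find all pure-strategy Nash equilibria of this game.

Check mutual best responses: a cell is a NE iff neither player can gain by unilaterally deviating.
Row's best responses — vs A: D (payoff 8); vs B: D (payoff 9); vs C: A (payoff 3); vs D: D (payoff 7).
Column's best responses — vs A: B (payoff 0); vs B: B (payoff 9); vs C: C (payoff 6); vs D: B (payoff 9).
The only mutual best response is (D, B); neither player gains by switching there.

(D, B)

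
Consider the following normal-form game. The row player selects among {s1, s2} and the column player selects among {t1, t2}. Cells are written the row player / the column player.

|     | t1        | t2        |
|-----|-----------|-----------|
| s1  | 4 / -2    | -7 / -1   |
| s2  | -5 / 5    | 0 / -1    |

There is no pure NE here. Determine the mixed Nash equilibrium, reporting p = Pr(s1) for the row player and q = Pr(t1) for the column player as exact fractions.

p = 6/7, q = 7/16

Each player's mixing probability is pinned down by making the *other* player indifferent.
The column player indifferent between t1 and t2: p·(-2) + (1−p)·5 = p·(-1) + (1−p)·(-1) ⟹ 5 + (-7)p = (-1) + 0p ⟹ p = 6/7.
The row player indifferent between s1 and s2: q·4 + (1−q)·(-7) = q·(-5) + (1−q)·0 ⟹ (-7) + 11q = 0 + (-5)q ⟹ q = 7/16.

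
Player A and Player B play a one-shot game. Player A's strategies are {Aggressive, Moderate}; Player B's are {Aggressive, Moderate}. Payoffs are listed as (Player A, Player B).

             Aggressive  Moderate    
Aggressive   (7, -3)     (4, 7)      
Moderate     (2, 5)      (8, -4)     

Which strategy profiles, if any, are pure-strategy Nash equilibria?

No pure-strategy Nash equilibrium

Find each player's best response to every opponent strategy; NE are the intersections.
Player A's best responses — vs Aggressive: Aggressive (payoff 7); vs Moderate: Moderate (payoff 8).
Player B's best responses — vs Aggressive: Moderate (payoff 7); vs Moderate: Aggressive (payoff 5).
No cell has both players best-responding. For instance, Player A's best reply to Aggressive is Aggressive, but against Aggressive Player B prefers Moderate over Aggressive.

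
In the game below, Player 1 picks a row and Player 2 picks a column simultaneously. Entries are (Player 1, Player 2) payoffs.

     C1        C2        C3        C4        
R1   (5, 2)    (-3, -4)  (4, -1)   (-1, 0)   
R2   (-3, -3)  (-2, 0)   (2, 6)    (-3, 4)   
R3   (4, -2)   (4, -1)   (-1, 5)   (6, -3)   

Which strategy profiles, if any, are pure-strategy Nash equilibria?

(R1, C1)

Check mutual best responses: a cell is a NE iff neither player can gain by unilaterally deviating.
Player 1's best responses — vs C1: R1 (payoff 5); vs C2: R3 (payoff 4); vs C3: R1 (payoff 4); vs C4: R3 (payoff 6).
Player 2's best responses — vs R1: C1 (payoff 2); vs R2: C3 (payoff 6); vs R3: C3 (payoff 5).
The only mutual best response is (R1, C1); neither player gains by switching there.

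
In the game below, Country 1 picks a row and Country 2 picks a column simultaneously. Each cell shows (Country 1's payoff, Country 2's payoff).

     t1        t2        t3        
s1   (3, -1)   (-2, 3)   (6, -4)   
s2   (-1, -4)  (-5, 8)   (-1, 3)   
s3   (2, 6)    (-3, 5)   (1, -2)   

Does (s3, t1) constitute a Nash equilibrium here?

Holding Country 2 at t1: Country 1 gets 2 from s3 but could get 3 by switching to s1. Country 1 has a profitable deviation.

No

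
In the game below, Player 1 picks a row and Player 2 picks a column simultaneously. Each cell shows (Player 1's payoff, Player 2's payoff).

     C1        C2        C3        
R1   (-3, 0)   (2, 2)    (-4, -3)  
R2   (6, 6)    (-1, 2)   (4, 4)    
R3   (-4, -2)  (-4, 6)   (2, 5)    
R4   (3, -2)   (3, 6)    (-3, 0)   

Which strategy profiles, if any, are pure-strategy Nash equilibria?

Check mutual best responses: a cell is a NE iff neither player can gain by unilaterally deviating.
Player 1's best responses — vs C1: R2 (payoff 6); vs C2: R4 (payoff 3); vs C3: R2 (payoff 4).
Player 2's best responses — vs R1: C2 (payoff 2); vs R2: C1 (payoff 6); vs R3: C2 (payoff 6); vs R4: C2 (payoff 6).
Mutual best responses occur at (R2, C1) and (R4, C2); at each, neither player gains by switching.

(R2, C1) and (R4, C2)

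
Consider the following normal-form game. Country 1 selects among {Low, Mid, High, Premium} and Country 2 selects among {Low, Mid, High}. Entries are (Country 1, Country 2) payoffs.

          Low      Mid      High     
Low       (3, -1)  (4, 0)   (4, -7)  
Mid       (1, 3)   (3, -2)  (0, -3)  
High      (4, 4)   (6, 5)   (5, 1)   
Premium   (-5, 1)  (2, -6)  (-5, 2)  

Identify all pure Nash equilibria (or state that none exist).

Find each player's best response to every opponent strategy; NE are the intersections.
Country 1's best responses — vs Low: High (payoff 4); vs Mid: High (payoff 6); vs High: High (payoff 5).
Country 2's best responses — vs Low: Mid (payoff 0); vs Mid: Low (payoff 3); vs High: Mid (payoff 5); vs Premium: High (payoff 2).
The only mutual best response is (High, Mid); neither player gains by switching there.

(High, Mid)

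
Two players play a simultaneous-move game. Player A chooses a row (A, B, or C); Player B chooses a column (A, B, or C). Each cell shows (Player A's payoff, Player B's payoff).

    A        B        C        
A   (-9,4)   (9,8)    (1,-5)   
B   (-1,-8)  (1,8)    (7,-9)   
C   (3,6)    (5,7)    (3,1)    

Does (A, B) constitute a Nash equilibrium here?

Holding Player B at B: Player A gets 9 from A, versus 1 from B, 5 from C. No profitable deviation for Player A.
Holding Player A at A: Player B gets 8 from B, versus 4 from A, -5 from C. No profitable deviation for Player B either.

Yes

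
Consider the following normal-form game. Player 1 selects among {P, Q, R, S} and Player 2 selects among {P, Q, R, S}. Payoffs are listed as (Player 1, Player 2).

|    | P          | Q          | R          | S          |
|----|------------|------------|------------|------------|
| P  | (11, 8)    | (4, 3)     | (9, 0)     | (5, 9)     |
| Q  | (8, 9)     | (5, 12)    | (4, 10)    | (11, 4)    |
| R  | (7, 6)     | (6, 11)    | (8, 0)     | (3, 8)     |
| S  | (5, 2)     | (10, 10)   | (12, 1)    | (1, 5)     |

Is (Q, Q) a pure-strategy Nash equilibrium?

Holding Player 2 at Q: Player 1 gets 5 from Q but could get 10 by switching to S. Player 1 has a profitable deviation.

No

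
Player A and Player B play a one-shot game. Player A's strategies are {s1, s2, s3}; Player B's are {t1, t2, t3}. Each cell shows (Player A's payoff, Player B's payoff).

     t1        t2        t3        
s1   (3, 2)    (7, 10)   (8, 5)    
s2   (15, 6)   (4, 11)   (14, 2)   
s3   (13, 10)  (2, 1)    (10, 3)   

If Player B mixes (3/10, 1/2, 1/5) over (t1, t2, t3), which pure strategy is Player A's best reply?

Compute Player A's expected payoff from each pure strategy against the given mix.
s1: (3/10)·3 + (1/2)·7 + (1/5)·8 = 6
s2: (3/10)·15 + (1/2)·4 + (1/5)·14 = 93/10
s3: (3/10)·13 + (1/2)·2 + (1/5)·10 = 69/10
Highest expected payoff is 93/10, from s2.

s2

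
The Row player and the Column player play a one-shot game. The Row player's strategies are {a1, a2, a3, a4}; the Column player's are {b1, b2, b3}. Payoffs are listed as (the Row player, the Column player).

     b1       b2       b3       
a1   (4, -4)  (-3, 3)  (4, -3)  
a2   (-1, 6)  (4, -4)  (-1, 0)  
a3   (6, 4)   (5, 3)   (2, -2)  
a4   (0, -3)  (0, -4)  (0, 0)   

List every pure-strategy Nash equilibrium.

A profile is a Nash equilibrium when each player is best-responding to the other.
The Row player's best responses — vs b1: a3 (payoff 6); vs b2: a3 (payoff 5); vs b3: a1 (payoff 4).
The Column player's best responses — vs a1: b2 (payoff 3); vs a2: b1 (payoff 6); vs a3: b1 (payoff 4); vs a4: b3 (payoff 0).
The only mutual best response is (a3, b1); neither player gains by switching there.

(a3, b1)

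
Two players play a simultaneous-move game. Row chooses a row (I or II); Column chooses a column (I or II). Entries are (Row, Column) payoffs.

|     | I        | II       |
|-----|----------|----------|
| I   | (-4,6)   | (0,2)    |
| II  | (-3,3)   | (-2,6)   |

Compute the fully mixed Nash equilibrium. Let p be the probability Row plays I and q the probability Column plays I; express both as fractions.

Each player's mixing probability is pinned down by making the *other* player indifferent.
Column indifferent between I and II: p·6 + (1−p)·3 = p·2 + (1−p)·6 ⟹ 3 + 3p = 6 + (-4)p ⟹ p = 3/7.
Row indifferent between I and II: q·(-4) + (1−q)·0 = q·(-3) + (1−q)·(-2) ⟹ 0 + (-4)q = (-2) + (-1)q ⟹ q = 2/3.

p = 3/7, q = 2/3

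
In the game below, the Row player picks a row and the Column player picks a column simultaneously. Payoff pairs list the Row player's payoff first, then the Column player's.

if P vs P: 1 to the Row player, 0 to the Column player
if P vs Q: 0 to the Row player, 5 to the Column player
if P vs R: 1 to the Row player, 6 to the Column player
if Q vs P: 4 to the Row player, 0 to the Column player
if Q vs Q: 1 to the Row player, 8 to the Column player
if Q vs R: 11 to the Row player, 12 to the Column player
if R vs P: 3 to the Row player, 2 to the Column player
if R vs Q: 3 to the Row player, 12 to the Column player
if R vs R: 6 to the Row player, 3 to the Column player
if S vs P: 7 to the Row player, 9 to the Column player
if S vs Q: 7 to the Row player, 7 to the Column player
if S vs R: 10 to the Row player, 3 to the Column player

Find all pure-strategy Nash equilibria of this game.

(Q, R) and (S, P)

A profile is a Nash equilibrium when each player is best-responding to the other.
The Row player's best responses — vs P: S (payoff 7); vs Q: S (payoff 7); vs R: Q (payoff 11).
The Column player's best responses — vs P: R (payoff 6); vs Q: R (payoff 12); vs R: Q (payoff 12); vs S: P (payoff 9).
Mutual best responses occur at (Q, R) and (S, P); at each, neither player gains by switching.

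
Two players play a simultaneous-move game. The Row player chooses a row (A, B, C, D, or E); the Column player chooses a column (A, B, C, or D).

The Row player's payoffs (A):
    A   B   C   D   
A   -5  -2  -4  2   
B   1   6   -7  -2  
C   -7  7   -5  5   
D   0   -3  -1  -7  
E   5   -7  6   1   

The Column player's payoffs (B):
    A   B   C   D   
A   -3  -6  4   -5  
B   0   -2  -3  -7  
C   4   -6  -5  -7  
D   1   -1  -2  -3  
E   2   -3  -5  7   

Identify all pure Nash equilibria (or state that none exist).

None

Find each player's best response to every opponent strategy; NE are the intersections.
The Row player's best responses — vs A: E (payoff 5); vs B: C (payoff 7); vs C: E (payoff 6); vs D: C (payoff 5).
The Column player's best responses — vs A: C (payoff 4); vs B: A (payoff 0); vs C: A (payoff 4); vs D: A (payoff 1); vs E: D (payoff 7).
No cell has both players best-responding. For instance, the Row player's best reply to A is E, but against E the Column player prefers D over A.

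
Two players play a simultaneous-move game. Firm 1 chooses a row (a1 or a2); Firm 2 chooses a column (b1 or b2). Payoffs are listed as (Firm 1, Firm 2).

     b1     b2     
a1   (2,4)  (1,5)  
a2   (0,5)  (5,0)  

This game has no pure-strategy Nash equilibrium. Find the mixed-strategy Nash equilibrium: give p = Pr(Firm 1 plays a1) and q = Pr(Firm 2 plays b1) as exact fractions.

p = 5/6, q = 2/3

Each player's mixing probability is pinned down by making the *other* player indifferent.
Firm 2 indifferent between b1 and b2: p·4 + (1−p)·5 = p·5 + (1−p)·0 ⟹ 5 + (-1)p = 0 + 5p ⟹ p = 5/6.
Firm 1 indifferent between a1 and a2: q·2 + (1−q)·1 = q·0 + (1−q)·5 ⟹ 1 + 1q = 5 + (-5)q ⟹ q = 2/3.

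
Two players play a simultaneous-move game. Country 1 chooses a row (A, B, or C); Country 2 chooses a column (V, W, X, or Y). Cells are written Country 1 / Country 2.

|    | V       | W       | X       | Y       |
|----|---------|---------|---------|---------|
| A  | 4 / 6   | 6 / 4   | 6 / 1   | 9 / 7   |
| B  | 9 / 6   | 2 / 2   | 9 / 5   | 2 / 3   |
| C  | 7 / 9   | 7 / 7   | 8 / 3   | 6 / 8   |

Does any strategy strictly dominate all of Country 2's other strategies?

Check whether one of Country 2's strategies beats all alternatives regardless of what the opponent does.
V is not dominant: against A, Y gives 7 > 6.
W is not dominant: against A, V gives 6 > 4.
X is not dominant: against A, V gives 6 > 1.
Y is not dominant: against B, V gives 6 > 3.
No single strategy is best against every opponent action.

No strictly dominant strategy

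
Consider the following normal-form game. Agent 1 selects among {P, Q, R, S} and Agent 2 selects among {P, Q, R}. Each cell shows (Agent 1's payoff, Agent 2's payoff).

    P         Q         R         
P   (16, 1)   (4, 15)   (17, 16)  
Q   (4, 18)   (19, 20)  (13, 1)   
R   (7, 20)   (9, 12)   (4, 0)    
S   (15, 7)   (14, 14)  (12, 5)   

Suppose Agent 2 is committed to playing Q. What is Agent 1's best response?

With Agent 2 fixed at Q, Agent 1's payoffs are: P → 4, Q → 19, R → 9, S → 14.
The maximum is 19, achieved by Q.

Q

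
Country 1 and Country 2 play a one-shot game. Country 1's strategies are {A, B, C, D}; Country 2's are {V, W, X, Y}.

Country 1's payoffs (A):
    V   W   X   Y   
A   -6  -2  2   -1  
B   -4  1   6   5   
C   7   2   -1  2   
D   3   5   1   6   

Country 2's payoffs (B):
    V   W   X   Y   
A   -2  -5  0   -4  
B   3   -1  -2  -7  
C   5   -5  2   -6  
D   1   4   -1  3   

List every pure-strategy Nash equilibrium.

A profile is a Nash equilibrium when each player is best-responding to the other.
Country 1's best responses — vs V: C (payoff 7); vs W: D (payoff 5); vs X: B (payoff 6); vs Y: D (payoff 6).
Country 2's best responses — vs A: X (payoff 0); vs B: V (payoff 3); vs C: V (payoff 5); vs D: W (payoff 4).
Mutual best responses occur at (C, V) and (D, W); at each, neither player gains by switching.

(C, V) and (D, W)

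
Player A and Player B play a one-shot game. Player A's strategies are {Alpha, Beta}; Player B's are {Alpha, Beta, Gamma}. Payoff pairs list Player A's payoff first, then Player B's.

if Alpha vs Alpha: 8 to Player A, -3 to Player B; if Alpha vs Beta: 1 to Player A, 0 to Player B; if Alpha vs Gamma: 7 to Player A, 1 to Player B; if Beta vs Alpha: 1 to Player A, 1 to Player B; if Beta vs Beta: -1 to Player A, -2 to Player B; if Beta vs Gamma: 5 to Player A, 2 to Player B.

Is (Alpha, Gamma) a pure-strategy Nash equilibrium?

Holding Player B at Gamma: Player A gets 7 from Alpha, versus 5 from Beta. No profitable deviation for Player A.
Holding Player A at Alpha: Player B gets 1 from Gamma, versus -3 from Alpha, 0 from Beta. No profitable deviation for Player B either.

Yes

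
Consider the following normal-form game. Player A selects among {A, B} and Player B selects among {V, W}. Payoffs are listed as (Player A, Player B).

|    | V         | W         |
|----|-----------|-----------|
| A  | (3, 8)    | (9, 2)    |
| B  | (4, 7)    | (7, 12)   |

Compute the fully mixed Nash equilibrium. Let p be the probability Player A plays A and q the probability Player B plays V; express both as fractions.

p = 5/11, q = 2/3

Each player's mixing probability is pinned down by making the *other* player indifferent.
Player B indifferent between V and W: p·8 + (1−p)·7 = p·2 + (1−p)·12 ⟹ 7 + 1p = 12 + (-10)p ⟹ p = 5/11.
Player A indifferent between A and B: q·3 + (1−q)·9 = q·4 + (1−q)·7 ⟹ 9 + (-6)q = 7 + (-3)q ⟹ q = 2/3.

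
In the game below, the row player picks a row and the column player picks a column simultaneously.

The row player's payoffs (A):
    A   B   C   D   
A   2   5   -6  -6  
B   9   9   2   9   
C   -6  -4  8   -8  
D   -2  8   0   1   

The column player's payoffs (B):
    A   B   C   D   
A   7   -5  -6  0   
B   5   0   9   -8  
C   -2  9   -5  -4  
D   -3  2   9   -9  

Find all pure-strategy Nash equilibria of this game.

No pure-strategy Nash equilibrium

Find each player's best response to every opponent strategy; NE are the intersections.
The row player's best responses — vs A: B (payoff 9); vs B: B (payoff 9); vs C: C (payoff 8); vs D: B (payoff 9).
The column player's best responses — vs A: A (payoff 7); vs B: C (payoff 9); vs C: B (payoff 9); vs D: C (payoff 9).
No cell has both players best-responding. For instance, the row player's best reply to D is B, but against B the column player prefers C over D.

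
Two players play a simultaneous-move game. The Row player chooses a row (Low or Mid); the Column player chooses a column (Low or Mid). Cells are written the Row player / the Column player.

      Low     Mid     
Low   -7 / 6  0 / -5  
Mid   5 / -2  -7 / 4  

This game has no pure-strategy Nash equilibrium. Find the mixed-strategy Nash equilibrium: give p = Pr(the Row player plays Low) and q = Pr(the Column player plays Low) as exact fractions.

Each player's mixing probability is pinned down by making the *other* player indifferent.
The Column player indifferent between Low and Mid: p·6 + (1−p)·(-2) = p·(-5) + (1−p)·4 ⟹ (-2) + 8p = 4 + (-9)p ⟹ p = 6/17.
The Row player indifferent between Low and Mid: q·(-7) + (1−q)·0 = q·5 + (1−q)·(-7) ⟹ 0 + (-7)q = (-7) + 12q ⟹ q = 7/19.

p = 6/17, q = 7/19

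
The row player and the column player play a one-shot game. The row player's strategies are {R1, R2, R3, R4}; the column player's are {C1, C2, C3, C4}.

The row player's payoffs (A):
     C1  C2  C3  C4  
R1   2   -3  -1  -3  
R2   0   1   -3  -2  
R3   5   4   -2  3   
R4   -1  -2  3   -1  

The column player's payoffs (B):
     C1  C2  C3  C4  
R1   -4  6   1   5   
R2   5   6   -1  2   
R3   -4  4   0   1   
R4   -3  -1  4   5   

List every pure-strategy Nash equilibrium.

Check mutual best responses: a cell is a NE iff neither player can gain by unilaterally deviating.
The row player's best responses — vs C1: R3 (payoff 5); vs C2: R3 (payoff 4); vs C3: R4 (payoff 3); vs C4: R3 (payoff 3).
The column player's best responses — vs R1: C2 (payoff 6); vs R2: C2 (payoff 6); vs R3: C2 (payoff 4); vs R4: C4 (payoff 5).
The only mutual best response is (R3, C2); neither player gains by switching there.

(R3, C2)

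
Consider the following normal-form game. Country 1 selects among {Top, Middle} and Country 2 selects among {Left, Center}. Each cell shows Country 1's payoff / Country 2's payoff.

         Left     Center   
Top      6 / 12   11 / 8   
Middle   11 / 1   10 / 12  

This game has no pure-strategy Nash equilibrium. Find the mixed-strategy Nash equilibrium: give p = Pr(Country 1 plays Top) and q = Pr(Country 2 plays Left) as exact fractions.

p = 11/15, q = 1/6

Each player's mixing probability is pinned down by making the *other* player indifferent.
Country 2 indifferent between Left and Center: p·12 + (1−p)·1 = p·8 + (1−p)·12 ⟹ 1 + 11p = 12 + (-4)p ⟹ p = 11/15.
Country 1 indifferent between Top and Middle: q·6 + (1−q)·11 = q·11 + (1−q)·10 ⟹ 11 + (-5)q = 10 + 1q ⟹ q = 1/6.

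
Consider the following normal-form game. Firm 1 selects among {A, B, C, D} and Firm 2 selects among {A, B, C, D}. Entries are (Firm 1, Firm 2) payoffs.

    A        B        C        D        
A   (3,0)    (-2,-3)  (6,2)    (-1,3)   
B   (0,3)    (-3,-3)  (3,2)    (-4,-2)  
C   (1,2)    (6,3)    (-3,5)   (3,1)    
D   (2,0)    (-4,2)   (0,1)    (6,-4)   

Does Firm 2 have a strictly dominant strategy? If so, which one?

None

Check whether one of Firm 2's strategies beats all alternatives regardless of what the opponent does.
A is not dominant: against A, C gives 2 > 0.
B is not dominant: against A, A gives 0 > -3.
C is not dominant: against A, D gives 3 > 2.
D is not dominant: against B, A gives 3 > -2.
No single strategy is best against every opponent action.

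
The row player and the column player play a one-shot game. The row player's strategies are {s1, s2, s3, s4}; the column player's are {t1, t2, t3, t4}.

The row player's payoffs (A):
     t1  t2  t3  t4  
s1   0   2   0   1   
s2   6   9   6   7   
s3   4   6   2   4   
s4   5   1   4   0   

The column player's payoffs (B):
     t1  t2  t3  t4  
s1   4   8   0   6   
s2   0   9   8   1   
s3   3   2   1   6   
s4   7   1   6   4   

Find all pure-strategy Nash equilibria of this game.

Find each player's best response to every opponent strategy; NE are the intersections.
The row player's best responses — vs t1: s2 (payoff 6); vs t2: s2 (payoff 9); vs t3: s2 (payoff 6); vs t4: s2 (payoff 7).
The column player's best responses — vs s1: t2 (payoff 8); vs s2: t2 (payoff 9); vs s3: t4 (payoff 6); vs s4: t1 (payoff 7).
The only mutual best response is (s2, t2); neither player gains by switching there.

(s2, t2)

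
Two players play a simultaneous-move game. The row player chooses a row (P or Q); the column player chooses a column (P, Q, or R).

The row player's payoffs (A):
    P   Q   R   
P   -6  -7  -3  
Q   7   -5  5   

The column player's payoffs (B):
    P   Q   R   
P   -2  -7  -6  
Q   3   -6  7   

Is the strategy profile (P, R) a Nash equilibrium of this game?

Holding the column player at R: the row player gets -3 from P but could get 5 by switching to Q. The row player has a profitable deviation.

No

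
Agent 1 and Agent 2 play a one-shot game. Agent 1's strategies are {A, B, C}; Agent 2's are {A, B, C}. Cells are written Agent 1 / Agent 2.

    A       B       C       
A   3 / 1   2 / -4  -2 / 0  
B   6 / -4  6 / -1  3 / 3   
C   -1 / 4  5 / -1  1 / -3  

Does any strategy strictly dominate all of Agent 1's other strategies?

B

Check whether one of Agent 1's strategies beats all alternatives regardless of what the opponent does.
B strictly dominates: vs A: 6 > each of {3, -1}; vs B: 6 > each of {2, 5}; vs C: 3 > each of {-2, 1}.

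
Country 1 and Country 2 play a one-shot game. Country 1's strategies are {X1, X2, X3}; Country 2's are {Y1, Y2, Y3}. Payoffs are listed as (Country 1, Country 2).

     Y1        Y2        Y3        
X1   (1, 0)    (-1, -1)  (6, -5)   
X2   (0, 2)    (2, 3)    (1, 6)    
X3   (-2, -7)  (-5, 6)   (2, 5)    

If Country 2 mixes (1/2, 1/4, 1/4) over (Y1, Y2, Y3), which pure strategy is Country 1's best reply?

X1

Compute Country 1's expected payoff from each pure strategy against the given mix.
X1: (1/2)·1 + (1/4)·(-1) + (1/4)·6 = 7/4
X2: (1/2)·0 + (1/4)·2 + (1/4)·1 = 3/4
X3: (1/2)·(-2) + (1/4)·(-5) + (1/4)·2 = -7/4
Highest expected payoff is 7/4, from X1.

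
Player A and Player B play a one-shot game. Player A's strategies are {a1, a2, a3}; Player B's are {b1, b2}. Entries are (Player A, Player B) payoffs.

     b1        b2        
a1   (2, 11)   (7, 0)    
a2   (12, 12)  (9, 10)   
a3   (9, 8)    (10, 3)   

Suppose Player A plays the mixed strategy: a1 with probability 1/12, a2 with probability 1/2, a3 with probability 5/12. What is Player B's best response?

Player B's best reply maximizes expected payoff against the mix.
b1: (1/12)·11 + (1/2)·12 + (5/12)·8 = 41/4
b2: (1/12)·0 + (1/2)·10 + (5/12)·3 = 25/4
Highest expected payoff is 41/4, from b1.

b1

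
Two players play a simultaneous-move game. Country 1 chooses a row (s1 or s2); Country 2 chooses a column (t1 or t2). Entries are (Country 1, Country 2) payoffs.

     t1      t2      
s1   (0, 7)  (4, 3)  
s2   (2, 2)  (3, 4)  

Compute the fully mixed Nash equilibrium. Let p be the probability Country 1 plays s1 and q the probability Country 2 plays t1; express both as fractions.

In a mixed NE each player is indifferent between their pure strategies, so the opponent's mix sets the indifference.
Country 2 indifferent between t1 and t2: p·7 + (1−p)·2 = p·3 + (1−p)·4 ⟹ 2 + 5p = 4 + (-1)p ⟹ p = 1/3.
Country 1 indifferent between s1 and s2: q·0 + (1−q)·4 = q·2 + (1−q)·3 ⟹ 4 + (-4)q = 3 + (-1)q ⟹ q = 1/3.

p = 1/3, q = 1/3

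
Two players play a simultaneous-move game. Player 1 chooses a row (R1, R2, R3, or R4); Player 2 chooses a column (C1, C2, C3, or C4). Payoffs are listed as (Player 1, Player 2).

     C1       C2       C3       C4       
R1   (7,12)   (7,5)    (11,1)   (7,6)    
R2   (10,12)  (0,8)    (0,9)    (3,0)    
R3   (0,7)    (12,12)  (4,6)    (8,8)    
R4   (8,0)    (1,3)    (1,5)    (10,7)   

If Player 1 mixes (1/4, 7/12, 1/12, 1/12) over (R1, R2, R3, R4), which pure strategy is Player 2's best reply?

C1

Compute Player 2's expected payoff from each pure strategy against the given mix.
C1: (1/4)·12 + (7/12)·12 + (1/12)·7 + (1/12)·0 = 127/12
C2: (1/4)·5 + (7/12)·8 + (1/12)·12 + (1/12)·3 = 43/6
C3: (1/4)·1 + (7/12)·9 + (1/12)·6 + (1/12)·5 = 77/12
C4: (1/4)·6 + (7/12)·0 + (1/12)·8 + (1/12)·7 = 11/4
Highest expected payoff is 127/12, from C1.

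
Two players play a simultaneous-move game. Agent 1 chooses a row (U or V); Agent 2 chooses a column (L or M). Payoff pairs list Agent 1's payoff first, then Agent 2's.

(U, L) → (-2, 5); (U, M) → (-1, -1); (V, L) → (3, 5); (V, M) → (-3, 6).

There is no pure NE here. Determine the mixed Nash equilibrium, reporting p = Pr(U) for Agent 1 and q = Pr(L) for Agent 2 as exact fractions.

In a mixed NE each player is indifferent between their pure strategies, so the opponent's mix sets the indifference.
Agent 2 indifferent between L and M: p·5 + (1−p)·5 = p·(-1) + (1−p)·6 ⟹ 5 + 0p = 6 + (-7)p ⟹ p = 1/7.
Agent 1 indifferent between U and V: q·(-2) + (1−q)·(-1) = q·3 + (1−q)·(-3) ⟹ (-1) + (-1)q = (-3) + 6q ⟹ q = 2/7.

p = 1/7, q = 2/7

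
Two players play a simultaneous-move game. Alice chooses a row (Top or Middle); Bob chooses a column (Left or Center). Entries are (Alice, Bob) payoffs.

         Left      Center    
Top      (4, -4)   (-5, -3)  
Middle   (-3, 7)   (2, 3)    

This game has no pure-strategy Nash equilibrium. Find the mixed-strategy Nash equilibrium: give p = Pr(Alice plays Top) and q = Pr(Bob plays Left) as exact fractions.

In a mixed NE each player is indifferent between their pure strategies, so the opponent's mix sets the indifference.
Bob indifferent between Left and Center: p·(-4) + (1−p)·7 = p·(-3) + (1−p)·3 ⟹ 7 + (-11)p = 3 + (-6)p ⟹ p = 4/5.
Alice indifferent between Top and Middle: q·4 + (1−q)·(-5) = q·(-3) + (1−q)·2 ⟹ (-5) + 9q = 2 + (-5)q ⟹ q = 1/2.

p = 4/5, q = 1/2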